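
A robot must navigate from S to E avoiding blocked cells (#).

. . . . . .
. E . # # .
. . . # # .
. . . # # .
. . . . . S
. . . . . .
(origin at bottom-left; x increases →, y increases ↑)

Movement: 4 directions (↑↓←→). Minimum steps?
7
(one shortest path: (5, 1) → (4, 1) → (3, 1) → (2, 1) → (1, 1) → (1, 2) → (1, 3) → (1, 4))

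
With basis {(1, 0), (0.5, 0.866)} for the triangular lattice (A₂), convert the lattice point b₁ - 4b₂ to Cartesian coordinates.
(-1, -3.464)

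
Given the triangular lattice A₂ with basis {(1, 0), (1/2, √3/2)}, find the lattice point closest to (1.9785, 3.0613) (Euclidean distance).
(2, 3.464)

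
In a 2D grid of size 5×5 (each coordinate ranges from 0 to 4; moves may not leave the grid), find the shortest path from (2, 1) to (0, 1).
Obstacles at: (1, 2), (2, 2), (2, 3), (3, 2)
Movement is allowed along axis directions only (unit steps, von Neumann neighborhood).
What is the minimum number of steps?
2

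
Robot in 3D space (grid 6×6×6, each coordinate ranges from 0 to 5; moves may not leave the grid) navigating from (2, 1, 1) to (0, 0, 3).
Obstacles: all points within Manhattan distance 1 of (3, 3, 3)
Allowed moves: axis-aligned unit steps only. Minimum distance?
5
(one shortest path: (2, 1, 1) → (1, 1, 1) → (0, 1, 1) → (0, 0, 1) → (0, 0, 2) → (0, 0, 3))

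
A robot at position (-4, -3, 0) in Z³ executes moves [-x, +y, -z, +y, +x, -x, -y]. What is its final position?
(-5, -2, -1)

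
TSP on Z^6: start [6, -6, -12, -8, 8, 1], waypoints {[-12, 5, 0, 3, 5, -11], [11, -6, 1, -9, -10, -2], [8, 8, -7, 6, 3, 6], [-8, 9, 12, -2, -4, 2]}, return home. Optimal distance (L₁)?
246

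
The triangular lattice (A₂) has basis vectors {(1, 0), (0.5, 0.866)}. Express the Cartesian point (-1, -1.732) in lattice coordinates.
-2b₂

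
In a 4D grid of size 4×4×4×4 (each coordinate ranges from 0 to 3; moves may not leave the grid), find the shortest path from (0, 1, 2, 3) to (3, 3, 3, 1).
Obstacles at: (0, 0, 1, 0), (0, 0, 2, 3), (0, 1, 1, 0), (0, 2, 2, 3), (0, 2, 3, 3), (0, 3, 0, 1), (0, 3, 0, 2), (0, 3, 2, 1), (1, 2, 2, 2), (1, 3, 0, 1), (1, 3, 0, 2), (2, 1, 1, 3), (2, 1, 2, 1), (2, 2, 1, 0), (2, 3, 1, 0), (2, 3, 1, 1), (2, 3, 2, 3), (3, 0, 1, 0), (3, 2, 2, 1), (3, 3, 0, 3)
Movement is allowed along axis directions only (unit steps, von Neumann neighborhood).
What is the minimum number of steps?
8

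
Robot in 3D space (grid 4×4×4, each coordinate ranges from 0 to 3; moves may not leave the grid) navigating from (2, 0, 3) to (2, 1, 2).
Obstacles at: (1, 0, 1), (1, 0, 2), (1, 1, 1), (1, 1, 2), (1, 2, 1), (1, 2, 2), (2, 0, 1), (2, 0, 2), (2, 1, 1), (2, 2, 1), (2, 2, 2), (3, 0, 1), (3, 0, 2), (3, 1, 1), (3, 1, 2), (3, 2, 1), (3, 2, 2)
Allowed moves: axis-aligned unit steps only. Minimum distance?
2
(one shortest path: (2, 0, 3) → (2, 1, 3) → (2, 1, 2))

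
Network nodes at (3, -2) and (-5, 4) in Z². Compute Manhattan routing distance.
14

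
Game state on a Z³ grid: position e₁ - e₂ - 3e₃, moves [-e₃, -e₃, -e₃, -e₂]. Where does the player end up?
(1, -2, -6)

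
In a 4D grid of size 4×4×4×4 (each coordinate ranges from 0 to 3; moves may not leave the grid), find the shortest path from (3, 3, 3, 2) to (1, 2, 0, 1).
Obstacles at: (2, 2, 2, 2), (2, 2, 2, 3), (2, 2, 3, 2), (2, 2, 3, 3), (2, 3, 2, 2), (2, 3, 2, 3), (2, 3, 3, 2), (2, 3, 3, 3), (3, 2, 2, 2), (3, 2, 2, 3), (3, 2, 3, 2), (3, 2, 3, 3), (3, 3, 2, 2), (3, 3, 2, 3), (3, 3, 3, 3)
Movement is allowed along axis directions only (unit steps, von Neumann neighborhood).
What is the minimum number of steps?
7
(one shortest path: (3, 3, 3, 2) → (3, 3, 3, 1) → (2, 3, 3, 1) → (1, 3, 3, 1) → (1, 2, 3, 1) → (1, 2, 2, 1) → (1, 2, 1, 1) → (1, 2, 0, 1))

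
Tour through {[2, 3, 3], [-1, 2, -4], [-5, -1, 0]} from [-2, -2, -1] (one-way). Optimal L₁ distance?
27
(one optimal route: (-2, -2, -1) → (-5, -1, 0) → (-1, 2, -4) → (2, 3, 3))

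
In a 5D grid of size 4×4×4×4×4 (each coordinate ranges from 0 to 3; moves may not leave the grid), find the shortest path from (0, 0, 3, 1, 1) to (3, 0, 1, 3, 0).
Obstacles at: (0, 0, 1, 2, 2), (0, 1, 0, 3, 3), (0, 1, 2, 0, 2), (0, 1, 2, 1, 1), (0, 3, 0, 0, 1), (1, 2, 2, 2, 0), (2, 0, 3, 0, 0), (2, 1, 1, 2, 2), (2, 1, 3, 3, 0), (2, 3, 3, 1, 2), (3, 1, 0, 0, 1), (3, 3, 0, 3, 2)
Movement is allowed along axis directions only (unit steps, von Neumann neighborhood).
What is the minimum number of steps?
8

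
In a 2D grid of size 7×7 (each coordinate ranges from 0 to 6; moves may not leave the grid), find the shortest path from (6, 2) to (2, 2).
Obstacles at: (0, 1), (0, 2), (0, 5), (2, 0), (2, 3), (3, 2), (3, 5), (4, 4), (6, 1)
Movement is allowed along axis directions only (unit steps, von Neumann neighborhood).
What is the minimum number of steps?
6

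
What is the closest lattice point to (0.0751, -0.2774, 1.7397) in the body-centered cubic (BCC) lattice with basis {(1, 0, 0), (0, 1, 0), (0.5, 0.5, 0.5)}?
(0, 0, 2)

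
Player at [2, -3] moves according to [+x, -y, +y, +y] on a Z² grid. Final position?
(3, -2)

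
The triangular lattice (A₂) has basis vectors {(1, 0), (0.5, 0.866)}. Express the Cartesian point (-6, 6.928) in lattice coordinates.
-10b₁ + 8b₂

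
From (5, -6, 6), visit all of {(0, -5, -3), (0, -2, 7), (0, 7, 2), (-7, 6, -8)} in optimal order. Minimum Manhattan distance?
58
(one optimal route: (5, -6, 6) → (0, -2, 7) → (0, -5, -3) → (0, 7, 2) → (-7, 6, -8))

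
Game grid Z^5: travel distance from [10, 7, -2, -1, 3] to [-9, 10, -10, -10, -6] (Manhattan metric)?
48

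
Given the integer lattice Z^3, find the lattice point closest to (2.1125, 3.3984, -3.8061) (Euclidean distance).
(2, 3, -4)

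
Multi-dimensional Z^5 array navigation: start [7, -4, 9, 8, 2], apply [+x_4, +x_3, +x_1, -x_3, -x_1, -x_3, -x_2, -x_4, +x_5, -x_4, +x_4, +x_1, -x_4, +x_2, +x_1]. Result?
(9, -4, 8, 7, 3)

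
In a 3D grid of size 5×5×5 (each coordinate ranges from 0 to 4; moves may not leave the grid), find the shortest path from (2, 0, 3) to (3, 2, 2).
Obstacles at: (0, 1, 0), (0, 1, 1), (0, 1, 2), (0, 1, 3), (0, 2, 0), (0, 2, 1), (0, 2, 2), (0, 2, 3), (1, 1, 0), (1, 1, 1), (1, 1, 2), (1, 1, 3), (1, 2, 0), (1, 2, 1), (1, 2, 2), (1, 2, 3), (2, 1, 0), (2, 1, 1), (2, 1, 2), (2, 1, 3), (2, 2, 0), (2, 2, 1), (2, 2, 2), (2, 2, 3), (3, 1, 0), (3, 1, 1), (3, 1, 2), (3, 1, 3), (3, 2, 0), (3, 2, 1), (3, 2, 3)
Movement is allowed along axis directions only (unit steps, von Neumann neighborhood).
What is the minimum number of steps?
6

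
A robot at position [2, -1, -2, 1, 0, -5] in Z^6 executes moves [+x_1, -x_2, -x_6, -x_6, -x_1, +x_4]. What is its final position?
(2, -2, -2, 2, 0, -7)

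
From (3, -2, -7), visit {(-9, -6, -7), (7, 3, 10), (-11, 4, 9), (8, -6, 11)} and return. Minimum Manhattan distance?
102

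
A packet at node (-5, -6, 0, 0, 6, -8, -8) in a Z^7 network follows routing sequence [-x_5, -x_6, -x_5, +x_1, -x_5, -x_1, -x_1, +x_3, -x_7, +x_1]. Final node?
(-5, -6, 1, 0, 3, -9, -9)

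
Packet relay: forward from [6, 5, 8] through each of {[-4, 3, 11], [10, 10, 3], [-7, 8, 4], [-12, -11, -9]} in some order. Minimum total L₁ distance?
91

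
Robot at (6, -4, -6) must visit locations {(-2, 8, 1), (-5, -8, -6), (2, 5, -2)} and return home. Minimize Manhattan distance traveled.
68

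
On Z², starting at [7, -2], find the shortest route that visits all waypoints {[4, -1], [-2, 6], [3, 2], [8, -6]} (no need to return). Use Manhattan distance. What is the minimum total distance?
27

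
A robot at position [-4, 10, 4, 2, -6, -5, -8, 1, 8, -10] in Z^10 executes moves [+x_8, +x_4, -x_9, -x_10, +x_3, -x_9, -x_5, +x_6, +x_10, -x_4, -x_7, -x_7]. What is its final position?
(-4, 10, 5, 2, -7, -4, -10, 2, 6, -10)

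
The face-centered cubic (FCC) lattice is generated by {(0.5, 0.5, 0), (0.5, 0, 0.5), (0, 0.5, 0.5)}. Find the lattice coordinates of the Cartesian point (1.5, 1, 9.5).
-7b₁ + 10b₂ + 9b₃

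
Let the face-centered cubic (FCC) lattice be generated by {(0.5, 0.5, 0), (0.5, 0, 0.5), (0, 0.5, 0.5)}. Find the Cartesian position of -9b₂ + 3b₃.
(-4.5, 1.5, -3)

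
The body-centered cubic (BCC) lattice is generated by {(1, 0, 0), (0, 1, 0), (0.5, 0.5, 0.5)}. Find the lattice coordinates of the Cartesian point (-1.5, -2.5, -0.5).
-b₁ - 2b₂ - b₃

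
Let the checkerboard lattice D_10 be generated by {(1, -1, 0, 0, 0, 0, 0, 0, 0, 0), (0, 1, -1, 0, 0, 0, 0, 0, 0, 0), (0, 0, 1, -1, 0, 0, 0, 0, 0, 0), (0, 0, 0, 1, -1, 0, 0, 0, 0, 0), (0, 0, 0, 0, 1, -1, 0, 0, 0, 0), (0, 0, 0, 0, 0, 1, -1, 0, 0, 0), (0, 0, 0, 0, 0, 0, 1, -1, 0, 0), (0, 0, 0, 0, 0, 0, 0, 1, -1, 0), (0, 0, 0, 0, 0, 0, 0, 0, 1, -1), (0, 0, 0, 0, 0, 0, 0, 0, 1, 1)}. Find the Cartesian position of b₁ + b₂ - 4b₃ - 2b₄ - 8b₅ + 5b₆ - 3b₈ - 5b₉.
(1, 0, -5, 2, -6, 13, -5, -3, -2, 5)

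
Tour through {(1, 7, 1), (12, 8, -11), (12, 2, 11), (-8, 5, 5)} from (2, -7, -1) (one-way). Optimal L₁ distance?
89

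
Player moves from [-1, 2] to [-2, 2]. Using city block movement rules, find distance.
1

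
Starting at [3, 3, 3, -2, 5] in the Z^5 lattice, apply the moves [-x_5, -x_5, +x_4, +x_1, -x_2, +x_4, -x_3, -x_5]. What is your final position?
(4, 2, 2, 0, 2)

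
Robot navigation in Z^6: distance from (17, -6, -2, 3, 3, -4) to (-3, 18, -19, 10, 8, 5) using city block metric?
82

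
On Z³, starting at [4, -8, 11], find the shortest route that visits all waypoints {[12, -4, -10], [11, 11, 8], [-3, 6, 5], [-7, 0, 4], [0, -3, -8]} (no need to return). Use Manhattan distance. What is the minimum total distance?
99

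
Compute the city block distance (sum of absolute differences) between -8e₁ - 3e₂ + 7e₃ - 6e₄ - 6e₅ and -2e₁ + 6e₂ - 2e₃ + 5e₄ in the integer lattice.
41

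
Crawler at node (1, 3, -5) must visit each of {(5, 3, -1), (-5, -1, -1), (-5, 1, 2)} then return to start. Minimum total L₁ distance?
42
(one optimal route: (1, 3, -5) → (5, 3, -1) → (-5, -1, -1) → (-5, 1, 2) → (1, 3, -5))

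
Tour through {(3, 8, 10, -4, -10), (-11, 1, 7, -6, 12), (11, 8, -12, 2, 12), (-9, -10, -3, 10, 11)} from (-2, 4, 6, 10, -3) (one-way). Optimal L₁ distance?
178
(one optimal route: (-2, 4, 6, 10, -3) → (3, 8, 10, -4, -10) → (-11, 1, 7, -6, 12) → (-9, -10, -3, 10, 11) → (11, 8, -12, 2, 12))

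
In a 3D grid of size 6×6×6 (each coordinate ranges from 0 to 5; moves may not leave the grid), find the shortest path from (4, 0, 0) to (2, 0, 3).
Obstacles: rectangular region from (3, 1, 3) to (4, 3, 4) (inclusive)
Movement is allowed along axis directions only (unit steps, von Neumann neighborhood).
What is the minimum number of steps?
5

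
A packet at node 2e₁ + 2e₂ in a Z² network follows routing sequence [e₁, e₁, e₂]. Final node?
(4, 3)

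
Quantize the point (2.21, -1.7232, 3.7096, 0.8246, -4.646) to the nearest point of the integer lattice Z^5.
(2, -2, 4, 1, -5)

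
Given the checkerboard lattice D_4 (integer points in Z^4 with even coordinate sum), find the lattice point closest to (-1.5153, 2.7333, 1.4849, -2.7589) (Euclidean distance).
(-2, 3, 2, -3)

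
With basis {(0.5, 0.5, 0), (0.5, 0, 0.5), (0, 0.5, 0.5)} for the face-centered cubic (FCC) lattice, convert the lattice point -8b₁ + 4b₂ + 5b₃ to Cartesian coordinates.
(-2, -1.5, 4.5)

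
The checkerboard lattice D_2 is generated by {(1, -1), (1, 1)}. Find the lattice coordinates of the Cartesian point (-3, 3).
-3b₁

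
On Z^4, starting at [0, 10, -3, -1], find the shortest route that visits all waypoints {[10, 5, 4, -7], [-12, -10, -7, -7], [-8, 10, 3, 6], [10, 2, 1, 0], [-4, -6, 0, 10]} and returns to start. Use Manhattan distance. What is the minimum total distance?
168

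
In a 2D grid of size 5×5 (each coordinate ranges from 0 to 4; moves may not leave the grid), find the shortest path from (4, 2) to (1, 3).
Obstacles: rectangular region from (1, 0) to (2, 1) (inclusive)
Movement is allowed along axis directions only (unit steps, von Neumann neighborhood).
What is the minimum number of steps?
4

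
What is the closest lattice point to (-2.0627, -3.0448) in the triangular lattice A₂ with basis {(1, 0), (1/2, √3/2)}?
(-2, -3.464)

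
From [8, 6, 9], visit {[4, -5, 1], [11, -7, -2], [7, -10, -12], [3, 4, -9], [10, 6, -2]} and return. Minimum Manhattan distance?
102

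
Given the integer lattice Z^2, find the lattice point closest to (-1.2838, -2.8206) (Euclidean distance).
(-1, -3)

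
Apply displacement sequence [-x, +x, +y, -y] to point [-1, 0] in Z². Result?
(-1, 0)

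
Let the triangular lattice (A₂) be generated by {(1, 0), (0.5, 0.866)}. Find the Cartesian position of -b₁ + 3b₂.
(0.5, 2.598)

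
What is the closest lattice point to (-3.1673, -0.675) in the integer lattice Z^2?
(-3, -1)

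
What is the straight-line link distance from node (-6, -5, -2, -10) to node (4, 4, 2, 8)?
22.8254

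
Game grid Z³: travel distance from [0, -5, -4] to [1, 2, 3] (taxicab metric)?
15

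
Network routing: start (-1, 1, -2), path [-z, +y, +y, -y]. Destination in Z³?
(-1, 2, -3)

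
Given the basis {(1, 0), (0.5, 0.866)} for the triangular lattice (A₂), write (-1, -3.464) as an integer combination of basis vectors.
b₁ - 4b₂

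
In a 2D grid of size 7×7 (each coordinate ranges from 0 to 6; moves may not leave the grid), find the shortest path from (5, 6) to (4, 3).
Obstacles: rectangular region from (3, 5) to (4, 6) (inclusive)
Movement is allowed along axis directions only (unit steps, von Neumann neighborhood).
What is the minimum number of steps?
4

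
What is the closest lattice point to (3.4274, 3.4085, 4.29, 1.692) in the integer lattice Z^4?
(3, 3, 4, 2)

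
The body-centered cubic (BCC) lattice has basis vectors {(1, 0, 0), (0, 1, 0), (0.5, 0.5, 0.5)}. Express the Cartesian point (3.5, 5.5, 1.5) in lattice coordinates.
2b₁ + 4b₂ + 3b₃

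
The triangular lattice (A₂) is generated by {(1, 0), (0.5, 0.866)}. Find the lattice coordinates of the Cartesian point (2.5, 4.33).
5b₂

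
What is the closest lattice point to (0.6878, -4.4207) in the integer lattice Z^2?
(1, -4)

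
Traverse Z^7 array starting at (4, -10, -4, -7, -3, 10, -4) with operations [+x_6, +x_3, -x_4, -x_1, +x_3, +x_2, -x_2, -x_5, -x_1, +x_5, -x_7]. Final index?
(2, -10, -2, -8, -3, 11, -5)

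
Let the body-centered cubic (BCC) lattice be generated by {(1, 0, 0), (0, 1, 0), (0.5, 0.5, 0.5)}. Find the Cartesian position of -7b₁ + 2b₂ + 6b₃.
(-4, 5, 3)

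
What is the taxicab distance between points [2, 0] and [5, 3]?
6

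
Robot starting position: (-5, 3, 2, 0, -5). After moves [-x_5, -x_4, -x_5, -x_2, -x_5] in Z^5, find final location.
(-5, 2, 2, -1, -8)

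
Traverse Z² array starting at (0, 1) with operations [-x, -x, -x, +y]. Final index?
(-3, 2)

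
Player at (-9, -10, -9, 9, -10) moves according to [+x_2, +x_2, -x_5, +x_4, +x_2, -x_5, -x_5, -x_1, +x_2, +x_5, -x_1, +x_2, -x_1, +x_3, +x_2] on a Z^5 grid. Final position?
(-12, -4, -8, 10, -12)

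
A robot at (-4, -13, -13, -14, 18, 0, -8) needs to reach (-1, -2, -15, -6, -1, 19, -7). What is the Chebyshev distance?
19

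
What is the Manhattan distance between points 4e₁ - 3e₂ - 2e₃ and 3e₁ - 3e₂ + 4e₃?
7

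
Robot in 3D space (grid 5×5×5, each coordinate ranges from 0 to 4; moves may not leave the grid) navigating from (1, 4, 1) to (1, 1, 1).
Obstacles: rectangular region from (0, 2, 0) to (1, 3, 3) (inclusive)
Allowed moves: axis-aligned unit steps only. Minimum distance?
5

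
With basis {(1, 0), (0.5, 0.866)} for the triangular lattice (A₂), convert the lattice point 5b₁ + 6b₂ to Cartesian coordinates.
(8, 5.196)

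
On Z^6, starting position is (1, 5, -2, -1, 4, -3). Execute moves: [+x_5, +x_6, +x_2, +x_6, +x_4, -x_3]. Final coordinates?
(1, 6, -3, 0, 5, -1)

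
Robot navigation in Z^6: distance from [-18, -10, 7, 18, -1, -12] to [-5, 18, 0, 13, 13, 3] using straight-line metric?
38.0526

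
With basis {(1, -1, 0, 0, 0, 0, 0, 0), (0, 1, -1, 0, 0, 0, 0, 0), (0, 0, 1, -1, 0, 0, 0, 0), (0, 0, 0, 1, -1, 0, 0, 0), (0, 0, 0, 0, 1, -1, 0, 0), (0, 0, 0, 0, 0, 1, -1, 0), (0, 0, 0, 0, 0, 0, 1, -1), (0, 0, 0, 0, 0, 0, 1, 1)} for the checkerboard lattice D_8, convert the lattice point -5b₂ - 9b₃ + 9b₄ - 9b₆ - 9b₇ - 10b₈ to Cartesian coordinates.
(0, -5, -4, 18, -9, -9, -10, -1)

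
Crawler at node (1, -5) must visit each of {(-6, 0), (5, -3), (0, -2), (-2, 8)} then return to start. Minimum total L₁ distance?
48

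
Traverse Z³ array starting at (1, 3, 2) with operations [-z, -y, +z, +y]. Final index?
(1, 3, 2)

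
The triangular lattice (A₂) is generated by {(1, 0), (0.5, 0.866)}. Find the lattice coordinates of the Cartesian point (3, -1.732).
4b₁ - 2b₂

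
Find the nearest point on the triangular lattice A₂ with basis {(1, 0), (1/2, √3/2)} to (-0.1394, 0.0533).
(0, 0)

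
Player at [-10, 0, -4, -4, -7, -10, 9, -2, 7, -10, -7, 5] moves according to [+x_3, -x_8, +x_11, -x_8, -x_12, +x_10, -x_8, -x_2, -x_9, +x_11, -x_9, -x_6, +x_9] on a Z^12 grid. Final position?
(-10, -1, -3, -4, -7, -11, 9, -5, 6, -9, -5, 4)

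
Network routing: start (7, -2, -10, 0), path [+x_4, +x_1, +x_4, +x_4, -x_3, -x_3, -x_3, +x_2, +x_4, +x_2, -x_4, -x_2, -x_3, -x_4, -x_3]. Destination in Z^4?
(8, -1, -15, 2)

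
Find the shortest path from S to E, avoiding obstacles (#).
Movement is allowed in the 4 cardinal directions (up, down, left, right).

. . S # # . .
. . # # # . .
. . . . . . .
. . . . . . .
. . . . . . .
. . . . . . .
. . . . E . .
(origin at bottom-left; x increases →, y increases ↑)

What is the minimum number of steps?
10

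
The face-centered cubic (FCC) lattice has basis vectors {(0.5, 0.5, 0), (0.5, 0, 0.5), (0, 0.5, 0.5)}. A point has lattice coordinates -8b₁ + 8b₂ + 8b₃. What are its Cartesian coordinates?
(0, 0, 8)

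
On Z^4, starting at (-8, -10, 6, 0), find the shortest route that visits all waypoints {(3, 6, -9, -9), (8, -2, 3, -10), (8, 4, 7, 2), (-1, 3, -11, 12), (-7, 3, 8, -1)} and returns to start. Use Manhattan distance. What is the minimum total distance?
164
(one optimal route: (-8, -10, 6, 0) → (-1, 3, -11, 12) → (3, 6, -9, -9) → (8, -2, 3, -10) → (8, 4, 7, 2) → (-7, 3, 8, -1) → (-8, -10, 6, 0))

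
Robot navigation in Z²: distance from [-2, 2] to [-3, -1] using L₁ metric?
4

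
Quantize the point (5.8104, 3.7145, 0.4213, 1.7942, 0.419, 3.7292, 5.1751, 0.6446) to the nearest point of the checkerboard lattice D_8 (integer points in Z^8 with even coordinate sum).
(6, 4, 0, 2, 0, 4, 5, 1)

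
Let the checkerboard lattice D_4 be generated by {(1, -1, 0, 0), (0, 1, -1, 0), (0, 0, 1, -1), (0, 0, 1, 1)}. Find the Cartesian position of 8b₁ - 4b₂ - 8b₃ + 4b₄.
(8, -12, 0, 12)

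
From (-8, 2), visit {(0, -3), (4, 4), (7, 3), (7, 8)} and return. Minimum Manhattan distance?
52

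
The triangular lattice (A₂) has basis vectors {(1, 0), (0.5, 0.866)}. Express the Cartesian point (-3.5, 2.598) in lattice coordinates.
-5b₁ + 3b₂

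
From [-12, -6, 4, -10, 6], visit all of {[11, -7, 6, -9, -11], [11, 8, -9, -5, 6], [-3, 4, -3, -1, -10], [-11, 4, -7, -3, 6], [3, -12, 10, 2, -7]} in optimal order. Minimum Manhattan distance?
176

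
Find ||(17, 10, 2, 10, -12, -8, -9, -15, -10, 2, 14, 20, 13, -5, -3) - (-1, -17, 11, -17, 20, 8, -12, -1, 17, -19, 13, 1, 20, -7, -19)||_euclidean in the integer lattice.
72.0347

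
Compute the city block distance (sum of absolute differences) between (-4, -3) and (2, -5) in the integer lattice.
8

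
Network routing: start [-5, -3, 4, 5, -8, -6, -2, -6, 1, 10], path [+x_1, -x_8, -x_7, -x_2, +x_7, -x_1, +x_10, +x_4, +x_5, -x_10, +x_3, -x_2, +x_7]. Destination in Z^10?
(-5, -5, 5, 6, -7, -6, -1, -7, 1, 10)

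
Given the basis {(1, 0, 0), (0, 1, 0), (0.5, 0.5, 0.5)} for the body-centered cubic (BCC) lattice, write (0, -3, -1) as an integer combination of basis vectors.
b₁ - 2b₂ - 2b₃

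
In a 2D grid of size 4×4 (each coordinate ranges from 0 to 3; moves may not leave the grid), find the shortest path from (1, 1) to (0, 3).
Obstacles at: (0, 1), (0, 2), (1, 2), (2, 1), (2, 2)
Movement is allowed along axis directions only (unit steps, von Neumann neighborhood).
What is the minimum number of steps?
9
(one shortest path: (1, 1) → (1, 0) → (2, 0) → (3, 0) → (3, 1) → (3, 2) → (3, 3) → (2, 3) → (1, 3) → (0, 3))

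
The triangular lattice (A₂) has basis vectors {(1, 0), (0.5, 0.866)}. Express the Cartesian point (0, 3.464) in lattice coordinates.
-2b₁ + 4b₂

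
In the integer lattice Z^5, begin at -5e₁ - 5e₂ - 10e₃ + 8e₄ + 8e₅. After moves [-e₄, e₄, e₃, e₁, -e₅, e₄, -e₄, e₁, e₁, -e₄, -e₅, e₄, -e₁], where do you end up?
(-3, -5, -9, 8, 6)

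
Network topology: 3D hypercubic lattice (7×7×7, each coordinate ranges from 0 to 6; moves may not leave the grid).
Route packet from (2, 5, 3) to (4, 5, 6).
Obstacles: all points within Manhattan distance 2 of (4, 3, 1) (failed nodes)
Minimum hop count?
5
(one shortest path: (2, 5, 3) → (3, 5, 3) → (4, 5, 3) → (4, 5, 4) → (4, 5, 5) → (4, 5, 6))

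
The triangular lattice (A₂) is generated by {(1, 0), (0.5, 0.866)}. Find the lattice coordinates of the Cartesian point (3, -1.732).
4b₁ - 2b₂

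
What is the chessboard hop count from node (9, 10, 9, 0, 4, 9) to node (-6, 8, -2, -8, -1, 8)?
15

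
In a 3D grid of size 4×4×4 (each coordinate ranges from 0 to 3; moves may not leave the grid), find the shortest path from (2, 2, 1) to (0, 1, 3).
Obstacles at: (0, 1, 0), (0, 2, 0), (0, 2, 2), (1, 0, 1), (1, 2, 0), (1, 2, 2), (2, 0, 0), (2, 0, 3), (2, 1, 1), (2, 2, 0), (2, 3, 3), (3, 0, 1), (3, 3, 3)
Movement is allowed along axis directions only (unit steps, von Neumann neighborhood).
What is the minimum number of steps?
5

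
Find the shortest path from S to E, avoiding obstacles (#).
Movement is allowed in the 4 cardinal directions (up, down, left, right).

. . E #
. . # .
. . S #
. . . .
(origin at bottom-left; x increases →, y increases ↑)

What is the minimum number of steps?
4
(one shortest path: (2, 1) → (1, 1) → (1, 2) → (1, 3) → (2, 3))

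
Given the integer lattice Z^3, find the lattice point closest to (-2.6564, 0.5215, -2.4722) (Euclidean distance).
(-3, 1, -2)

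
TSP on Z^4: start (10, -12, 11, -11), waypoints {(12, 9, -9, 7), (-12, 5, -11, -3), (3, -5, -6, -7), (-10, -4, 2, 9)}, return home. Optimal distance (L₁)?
208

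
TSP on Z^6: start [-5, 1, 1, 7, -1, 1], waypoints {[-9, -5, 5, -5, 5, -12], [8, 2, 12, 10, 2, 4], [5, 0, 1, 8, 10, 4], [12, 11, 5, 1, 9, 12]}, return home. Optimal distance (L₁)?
212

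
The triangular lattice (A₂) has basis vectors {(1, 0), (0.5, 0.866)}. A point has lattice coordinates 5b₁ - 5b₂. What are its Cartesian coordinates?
(2.5, -4.33)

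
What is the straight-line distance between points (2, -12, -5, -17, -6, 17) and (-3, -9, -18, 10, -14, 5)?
33.7639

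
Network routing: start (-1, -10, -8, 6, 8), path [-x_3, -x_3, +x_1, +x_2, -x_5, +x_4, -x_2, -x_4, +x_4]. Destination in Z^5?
(0, -10, -10, 7, 7)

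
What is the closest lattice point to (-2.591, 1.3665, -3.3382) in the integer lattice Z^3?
(-3, 1, -3)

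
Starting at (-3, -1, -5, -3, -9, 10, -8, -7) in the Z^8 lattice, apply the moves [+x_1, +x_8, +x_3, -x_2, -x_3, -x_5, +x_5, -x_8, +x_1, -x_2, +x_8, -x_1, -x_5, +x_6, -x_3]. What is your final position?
(-2, -3, -6, -3, -10, 11, -8, -6)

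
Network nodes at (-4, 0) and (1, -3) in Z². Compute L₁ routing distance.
8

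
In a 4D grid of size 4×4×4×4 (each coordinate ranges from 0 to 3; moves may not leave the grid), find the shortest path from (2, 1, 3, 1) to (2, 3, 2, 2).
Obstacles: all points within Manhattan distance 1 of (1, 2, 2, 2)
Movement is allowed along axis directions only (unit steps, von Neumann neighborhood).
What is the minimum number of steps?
4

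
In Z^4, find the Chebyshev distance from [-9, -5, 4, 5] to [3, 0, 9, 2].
12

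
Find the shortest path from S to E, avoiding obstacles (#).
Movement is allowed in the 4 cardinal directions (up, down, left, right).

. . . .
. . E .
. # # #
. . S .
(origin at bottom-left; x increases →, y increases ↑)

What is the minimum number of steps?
6
(one shortest path: (2, 0) → (1, 0) → (0, 0) → (0, 1) → (0, 2) → (1, 2) → (2, 2))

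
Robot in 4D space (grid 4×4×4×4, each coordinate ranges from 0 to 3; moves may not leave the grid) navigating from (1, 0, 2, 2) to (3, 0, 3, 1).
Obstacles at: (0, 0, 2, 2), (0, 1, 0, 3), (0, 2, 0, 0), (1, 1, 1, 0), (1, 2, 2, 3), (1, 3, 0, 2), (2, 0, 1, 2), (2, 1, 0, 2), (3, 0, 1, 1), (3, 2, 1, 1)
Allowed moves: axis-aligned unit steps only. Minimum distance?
4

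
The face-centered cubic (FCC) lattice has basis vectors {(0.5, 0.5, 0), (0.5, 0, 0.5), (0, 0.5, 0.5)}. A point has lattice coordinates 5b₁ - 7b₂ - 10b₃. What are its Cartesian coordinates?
(-1, -2.5, -8.5)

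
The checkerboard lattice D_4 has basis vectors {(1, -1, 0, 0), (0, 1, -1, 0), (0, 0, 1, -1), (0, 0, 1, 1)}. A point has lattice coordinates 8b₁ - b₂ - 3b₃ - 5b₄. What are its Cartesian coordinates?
(8, -9, -7, -2)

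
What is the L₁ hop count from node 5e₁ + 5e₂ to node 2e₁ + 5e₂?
3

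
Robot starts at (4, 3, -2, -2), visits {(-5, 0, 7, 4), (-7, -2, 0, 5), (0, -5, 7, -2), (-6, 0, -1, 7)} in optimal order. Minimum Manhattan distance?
55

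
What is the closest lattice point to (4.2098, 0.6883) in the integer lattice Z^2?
(4, 1)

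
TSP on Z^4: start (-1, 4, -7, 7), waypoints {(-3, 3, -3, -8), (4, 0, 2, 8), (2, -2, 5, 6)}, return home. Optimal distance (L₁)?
82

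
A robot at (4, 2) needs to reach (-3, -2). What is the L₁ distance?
11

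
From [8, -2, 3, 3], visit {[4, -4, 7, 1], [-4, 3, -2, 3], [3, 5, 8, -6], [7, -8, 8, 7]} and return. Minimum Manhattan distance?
98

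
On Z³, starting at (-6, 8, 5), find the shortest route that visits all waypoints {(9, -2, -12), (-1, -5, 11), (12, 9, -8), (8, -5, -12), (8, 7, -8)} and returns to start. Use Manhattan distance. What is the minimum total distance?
112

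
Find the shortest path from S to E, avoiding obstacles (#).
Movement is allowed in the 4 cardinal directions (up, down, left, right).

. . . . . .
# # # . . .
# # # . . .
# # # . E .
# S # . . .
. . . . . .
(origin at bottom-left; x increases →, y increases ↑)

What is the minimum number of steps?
6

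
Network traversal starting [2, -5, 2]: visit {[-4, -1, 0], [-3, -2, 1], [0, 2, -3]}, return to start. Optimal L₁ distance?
36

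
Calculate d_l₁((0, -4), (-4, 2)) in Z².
10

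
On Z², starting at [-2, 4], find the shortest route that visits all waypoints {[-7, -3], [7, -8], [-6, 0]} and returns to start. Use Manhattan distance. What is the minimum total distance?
52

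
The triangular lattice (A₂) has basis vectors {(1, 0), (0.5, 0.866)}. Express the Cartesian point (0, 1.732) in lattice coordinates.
-b₁ + 2b₂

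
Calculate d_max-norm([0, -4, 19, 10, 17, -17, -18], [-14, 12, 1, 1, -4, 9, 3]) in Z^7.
26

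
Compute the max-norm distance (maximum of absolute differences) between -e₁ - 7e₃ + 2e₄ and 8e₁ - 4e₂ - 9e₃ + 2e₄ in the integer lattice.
9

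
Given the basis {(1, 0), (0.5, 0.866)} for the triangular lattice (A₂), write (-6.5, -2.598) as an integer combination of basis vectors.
-5b₁ - 3b₂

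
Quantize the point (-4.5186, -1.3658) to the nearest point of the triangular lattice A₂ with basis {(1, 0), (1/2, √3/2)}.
(-4.5, -0.866)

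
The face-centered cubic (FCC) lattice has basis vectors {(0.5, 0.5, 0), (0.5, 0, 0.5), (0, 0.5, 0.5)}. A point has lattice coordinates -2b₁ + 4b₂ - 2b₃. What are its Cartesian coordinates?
(1, -2, 1)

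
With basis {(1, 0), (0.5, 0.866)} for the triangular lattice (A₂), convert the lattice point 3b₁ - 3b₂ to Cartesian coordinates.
(1.5, -2.598)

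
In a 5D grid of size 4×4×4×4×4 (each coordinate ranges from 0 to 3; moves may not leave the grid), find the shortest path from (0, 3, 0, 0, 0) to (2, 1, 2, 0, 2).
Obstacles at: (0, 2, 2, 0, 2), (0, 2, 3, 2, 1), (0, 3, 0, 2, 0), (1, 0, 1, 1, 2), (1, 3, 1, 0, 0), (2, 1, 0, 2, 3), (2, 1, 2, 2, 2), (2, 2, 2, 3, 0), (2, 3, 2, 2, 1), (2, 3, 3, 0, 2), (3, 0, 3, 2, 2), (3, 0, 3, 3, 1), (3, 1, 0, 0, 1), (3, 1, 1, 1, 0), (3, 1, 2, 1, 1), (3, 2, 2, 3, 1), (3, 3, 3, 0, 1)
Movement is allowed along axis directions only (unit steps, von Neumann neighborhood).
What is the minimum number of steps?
8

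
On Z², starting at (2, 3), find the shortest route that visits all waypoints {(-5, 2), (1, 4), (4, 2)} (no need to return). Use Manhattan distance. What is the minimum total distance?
16
(one optimal route: (2, 3) → (1, 4) → (4, 2) → (-5, 2))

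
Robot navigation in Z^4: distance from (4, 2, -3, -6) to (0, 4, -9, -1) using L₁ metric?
17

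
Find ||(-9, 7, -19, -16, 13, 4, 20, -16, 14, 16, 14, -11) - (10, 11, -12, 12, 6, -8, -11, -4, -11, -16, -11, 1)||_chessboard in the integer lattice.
32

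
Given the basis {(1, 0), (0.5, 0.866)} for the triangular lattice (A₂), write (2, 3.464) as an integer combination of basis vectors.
4b₂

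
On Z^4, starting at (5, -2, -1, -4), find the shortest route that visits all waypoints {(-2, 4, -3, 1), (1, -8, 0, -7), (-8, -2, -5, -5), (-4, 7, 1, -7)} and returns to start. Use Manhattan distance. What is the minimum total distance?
90
(one optimal route: (5, -2, -1, -4) → (1, -8, 0, -7) → (-4, 7, 1, -7) → (-2, 4, -3, 1) → (-8, -2, -5, -5) → (5, -2, -1, -4))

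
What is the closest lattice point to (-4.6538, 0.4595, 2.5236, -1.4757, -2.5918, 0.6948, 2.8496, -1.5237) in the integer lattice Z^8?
(-5, 0, 3, -1, -3, 1, 3, -2)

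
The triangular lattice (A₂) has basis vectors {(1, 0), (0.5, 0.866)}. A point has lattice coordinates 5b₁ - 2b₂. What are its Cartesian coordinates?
(4, -1.732)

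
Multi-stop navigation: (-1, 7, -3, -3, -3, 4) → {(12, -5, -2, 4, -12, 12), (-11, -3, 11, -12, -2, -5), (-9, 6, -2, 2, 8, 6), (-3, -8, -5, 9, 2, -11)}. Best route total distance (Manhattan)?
210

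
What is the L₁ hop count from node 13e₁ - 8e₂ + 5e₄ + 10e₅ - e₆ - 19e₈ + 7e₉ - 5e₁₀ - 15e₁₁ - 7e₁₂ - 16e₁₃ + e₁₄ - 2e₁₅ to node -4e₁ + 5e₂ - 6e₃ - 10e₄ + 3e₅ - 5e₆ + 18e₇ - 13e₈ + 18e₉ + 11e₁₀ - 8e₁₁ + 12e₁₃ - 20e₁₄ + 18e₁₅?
196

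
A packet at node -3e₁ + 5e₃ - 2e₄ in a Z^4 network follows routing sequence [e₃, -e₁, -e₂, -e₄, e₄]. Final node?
(-4, -1, 6, -2)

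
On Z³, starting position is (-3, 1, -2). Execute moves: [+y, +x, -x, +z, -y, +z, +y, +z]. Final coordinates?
(-3, 2, 1)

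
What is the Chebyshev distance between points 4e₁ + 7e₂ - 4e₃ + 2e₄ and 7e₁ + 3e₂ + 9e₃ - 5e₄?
13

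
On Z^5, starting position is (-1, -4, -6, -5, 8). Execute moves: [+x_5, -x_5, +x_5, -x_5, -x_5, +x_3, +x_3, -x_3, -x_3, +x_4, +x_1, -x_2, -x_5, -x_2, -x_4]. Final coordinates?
(0, -6, -6, -5, 6)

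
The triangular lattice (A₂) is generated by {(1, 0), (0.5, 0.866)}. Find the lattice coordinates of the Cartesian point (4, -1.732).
5b₁ - 2b₂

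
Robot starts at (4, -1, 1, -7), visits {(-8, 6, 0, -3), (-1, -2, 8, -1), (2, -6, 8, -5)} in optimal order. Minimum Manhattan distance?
52
(one optimal route: (4, -1, 1, -7) → (2, -6, 8, -5) → (-1, -2, 8, -1) → (-8, 6, 0, -3))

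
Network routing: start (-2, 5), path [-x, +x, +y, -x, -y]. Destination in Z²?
(-3, 5)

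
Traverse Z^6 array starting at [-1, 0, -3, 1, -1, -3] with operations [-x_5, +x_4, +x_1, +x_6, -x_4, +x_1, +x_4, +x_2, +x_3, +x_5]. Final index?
(1, 1, -2, 2, -1, -2)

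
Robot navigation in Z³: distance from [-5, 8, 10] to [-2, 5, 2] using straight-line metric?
9.05539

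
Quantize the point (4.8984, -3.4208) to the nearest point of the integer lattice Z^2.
(5, -3)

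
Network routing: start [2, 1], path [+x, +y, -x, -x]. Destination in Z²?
(1, 2)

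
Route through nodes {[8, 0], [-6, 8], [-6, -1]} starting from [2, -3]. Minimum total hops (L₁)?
33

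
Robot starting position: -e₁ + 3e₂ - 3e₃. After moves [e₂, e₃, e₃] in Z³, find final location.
(-1, 4, -1)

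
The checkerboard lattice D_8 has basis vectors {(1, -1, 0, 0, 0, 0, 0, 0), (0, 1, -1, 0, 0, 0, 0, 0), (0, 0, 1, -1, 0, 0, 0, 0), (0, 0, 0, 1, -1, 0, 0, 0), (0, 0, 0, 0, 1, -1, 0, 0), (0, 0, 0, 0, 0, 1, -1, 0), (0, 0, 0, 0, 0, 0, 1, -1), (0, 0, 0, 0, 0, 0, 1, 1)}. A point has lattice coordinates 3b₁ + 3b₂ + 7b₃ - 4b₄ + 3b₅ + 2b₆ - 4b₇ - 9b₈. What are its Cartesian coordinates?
(3, 0, 4, -11, 7, -1, -15, -5)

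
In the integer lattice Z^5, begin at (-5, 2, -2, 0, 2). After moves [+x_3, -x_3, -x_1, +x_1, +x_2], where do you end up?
(-5, 3, -2, 0, 2)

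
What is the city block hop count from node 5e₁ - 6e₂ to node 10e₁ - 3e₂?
8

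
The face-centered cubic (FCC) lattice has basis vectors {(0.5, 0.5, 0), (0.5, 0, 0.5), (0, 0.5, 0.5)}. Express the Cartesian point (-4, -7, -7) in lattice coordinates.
-4b₁ - 4b₂ - 10b₃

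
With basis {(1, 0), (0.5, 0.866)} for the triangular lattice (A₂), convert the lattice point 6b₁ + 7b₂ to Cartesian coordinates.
(9.5, 6.062)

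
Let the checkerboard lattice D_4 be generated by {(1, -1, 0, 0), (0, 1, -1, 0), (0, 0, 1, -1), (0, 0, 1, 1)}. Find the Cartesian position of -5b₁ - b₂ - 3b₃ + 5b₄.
(-5, 4, 3, 8)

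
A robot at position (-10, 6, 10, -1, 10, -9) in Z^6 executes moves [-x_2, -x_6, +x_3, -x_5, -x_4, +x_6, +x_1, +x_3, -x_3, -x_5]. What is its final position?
(-9, 5, 11, -2, 8, -9)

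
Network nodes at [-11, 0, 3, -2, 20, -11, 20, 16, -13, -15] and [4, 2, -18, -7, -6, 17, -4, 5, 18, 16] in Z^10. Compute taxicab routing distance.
194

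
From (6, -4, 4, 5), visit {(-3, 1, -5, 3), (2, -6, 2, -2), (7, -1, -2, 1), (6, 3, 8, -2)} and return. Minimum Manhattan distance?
92
(one optimal route: (6, -4, 4, 5) → (2, -6, 2, -2) → (-3, 1, -5, 3) → (7, -1, -2, 1) → (6, 3, 8, -2) → (6, -4, 4, 5))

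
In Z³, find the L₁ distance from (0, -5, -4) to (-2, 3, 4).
18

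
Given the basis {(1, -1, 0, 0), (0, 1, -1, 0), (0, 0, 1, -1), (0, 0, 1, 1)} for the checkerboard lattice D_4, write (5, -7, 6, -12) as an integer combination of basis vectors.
5b₁ - 2b₂ + 8b₃ - 4b₄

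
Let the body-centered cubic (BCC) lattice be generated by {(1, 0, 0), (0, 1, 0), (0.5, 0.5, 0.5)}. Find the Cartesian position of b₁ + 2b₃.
(2, 1, 1)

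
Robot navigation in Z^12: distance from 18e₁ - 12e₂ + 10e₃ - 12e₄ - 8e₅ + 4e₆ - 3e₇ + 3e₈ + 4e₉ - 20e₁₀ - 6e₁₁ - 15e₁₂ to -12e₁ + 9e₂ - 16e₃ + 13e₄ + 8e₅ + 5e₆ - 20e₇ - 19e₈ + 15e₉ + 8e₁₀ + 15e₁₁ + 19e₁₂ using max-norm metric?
34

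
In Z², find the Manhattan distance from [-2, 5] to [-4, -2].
9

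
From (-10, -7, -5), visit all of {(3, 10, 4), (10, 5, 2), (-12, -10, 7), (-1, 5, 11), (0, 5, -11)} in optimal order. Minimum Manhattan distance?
100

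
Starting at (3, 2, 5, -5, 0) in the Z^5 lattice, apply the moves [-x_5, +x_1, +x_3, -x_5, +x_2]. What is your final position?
(4, 3, 6, -5, -2)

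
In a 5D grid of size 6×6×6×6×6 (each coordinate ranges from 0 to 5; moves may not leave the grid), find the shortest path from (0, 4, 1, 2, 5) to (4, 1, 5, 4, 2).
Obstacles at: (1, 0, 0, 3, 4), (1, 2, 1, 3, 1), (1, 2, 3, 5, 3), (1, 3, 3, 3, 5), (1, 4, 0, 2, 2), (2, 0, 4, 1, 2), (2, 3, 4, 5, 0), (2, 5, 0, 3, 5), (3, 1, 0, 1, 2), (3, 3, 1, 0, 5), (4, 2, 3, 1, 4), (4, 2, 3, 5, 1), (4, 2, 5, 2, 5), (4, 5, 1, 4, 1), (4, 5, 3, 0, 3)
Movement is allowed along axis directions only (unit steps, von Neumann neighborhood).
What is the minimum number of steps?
16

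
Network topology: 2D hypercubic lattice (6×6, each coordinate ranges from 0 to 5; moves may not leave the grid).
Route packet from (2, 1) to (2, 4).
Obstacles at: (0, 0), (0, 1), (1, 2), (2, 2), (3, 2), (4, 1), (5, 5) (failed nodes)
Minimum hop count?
11
(one shortest path: (2, 1) → (3, 1) → (3, 0) → (4, 0) → (5, 0) → (5, 1) → (5, 2) → (4, 2) → (4, 3) → (3, 3) → (2, 3) → (2, 4))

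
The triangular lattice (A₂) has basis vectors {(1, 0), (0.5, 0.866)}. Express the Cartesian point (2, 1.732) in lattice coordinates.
b₁ + 2b₂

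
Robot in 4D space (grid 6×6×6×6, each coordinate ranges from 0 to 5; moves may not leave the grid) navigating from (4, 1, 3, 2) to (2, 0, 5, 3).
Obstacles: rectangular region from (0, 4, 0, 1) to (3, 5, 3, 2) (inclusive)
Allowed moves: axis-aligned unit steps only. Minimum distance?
6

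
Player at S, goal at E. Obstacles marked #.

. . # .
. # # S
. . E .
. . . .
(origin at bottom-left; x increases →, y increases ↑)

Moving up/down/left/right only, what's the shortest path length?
2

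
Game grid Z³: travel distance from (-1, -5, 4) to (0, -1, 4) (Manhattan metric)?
5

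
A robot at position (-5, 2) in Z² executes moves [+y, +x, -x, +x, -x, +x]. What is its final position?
(-4, 3)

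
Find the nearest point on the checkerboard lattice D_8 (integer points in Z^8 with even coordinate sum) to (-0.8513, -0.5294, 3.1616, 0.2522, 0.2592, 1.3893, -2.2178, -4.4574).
(-1, -1, 3, 0, 0, 1, -2, -4)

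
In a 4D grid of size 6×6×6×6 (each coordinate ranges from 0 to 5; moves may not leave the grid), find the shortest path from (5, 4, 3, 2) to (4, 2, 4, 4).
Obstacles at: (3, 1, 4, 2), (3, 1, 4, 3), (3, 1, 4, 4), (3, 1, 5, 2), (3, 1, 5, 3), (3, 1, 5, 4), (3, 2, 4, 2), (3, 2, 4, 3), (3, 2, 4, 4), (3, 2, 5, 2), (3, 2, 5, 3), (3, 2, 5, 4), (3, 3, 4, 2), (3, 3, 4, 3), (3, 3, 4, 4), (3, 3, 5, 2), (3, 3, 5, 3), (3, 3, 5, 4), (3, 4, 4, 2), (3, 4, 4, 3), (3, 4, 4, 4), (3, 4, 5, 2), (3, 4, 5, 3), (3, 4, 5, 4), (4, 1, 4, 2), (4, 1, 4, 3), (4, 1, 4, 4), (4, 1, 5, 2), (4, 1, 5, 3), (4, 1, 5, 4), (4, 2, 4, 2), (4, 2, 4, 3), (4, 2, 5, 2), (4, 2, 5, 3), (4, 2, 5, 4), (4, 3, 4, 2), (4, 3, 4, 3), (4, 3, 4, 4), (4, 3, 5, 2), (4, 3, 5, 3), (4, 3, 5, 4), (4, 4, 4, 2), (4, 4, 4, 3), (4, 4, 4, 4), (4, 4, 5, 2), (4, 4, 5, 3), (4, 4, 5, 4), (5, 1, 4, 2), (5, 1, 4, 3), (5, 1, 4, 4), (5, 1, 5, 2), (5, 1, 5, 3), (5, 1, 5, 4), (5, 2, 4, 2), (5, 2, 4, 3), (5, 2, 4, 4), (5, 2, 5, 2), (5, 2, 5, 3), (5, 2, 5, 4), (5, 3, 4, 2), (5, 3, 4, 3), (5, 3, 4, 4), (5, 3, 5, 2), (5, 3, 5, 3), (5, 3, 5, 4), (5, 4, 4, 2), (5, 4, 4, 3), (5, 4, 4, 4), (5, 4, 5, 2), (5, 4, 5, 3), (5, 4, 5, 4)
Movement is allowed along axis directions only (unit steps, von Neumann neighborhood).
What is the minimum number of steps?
6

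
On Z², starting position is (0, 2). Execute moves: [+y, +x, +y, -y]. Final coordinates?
(1, 3)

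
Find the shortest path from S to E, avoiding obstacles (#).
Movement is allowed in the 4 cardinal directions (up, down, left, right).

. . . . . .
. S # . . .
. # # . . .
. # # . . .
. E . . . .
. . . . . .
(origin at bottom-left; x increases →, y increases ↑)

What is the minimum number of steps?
5
(one shortest path: (1, 4) → (0, 4) → (0, 3) → (0, 2) → (0, 1) → (1, 1))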